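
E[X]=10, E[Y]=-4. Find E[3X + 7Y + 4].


E[3X + 7Y + 4] = 3*E[X] + 7*E[Y] + 4
= (3)*(10) + (7)*(-4) + (4)
= 30 - 28 + 4 = 6

6


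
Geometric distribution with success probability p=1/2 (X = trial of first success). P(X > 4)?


P(X > 4) = P(first 4 trials all fail) = (1-p)^4 = (1/2)^4 = 1/16

1/16


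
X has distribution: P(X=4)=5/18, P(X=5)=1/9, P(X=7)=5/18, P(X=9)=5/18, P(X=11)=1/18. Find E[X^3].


E[X^3] = sum(g(x)*P(x))
= 64*5/18 + 125*1/9 + 343*5/18 + 729*5/18 + 1331*1/18
= 7261/18

7261/18


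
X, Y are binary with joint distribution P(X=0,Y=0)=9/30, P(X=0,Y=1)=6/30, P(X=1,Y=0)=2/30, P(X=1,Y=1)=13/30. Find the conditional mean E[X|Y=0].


P(Y=0) = 11/30
E[X|Y=0] = (0*9 + 1*2)/11 = 2/11

2/11


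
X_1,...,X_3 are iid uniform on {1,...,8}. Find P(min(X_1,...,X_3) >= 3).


P(min >= 3) = P(all X_i >= 3) = (P(X_1 >= 3))^3
= (6/8)^3 = (3/4)^3 = 27/64

27/64


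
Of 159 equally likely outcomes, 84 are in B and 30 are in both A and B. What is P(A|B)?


P(A|B) = P(A∩B)/P(B) = (30/159)/(84/159) = 30/84 = 5/14

5/14


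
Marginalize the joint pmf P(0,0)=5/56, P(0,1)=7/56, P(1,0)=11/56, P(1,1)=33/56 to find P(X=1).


P(X=1) = P(1,0)+P(1,1) = 11/56 + 33/56 = 44/56 = 11/14

11/14


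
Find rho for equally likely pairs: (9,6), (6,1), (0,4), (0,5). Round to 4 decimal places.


Cov(X,Y) = 0.0000, Var(X) = 15.1875, Var(Y) = 3.5000
rho = Cov/(sqrt(VarX)*sqrt(VarY)) = 0.0000

0.0000


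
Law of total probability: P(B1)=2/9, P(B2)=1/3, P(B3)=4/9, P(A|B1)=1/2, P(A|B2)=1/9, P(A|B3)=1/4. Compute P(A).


P(A) = P(A|B1)P(B1) + P(A|B2)P(B2) + P(A|B3)P(B3)
= 1/2*2/9 + 1/9*1/3 + 1/4*4/9
= 1/9 + 1/27 + 1/9 = 7/27

7/27


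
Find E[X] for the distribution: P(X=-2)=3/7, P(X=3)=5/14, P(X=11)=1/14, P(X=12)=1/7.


E[X] = sum(x * P(x))
= -2*3/7 + 3*5/14 + 11*1/14 + 12*1/7
= 19/7

19/7


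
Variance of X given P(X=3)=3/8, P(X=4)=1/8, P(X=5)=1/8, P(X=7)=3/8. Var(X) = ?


E[X] = 39/8, E[X^2] = 215/8
Var(X) = E[X^2] - (E[X])^2 = 215/8 - (39/8)^2 = 199/64

199/64


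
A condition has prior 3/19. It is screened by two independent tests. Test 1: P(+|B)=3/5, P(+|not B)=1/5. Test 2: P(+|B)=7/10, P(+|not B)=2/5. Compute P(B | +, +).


After test 1: P(+) = 3/5*3/19 + 1/5*16/19 = 5/19
P(B|+) = (9/95)/(5/19) = 9/25
After test 2 (use post1 as new prior): P(+) = 7/10*9/25 + 2/5*16/25 = 127/250
P(B|+,+) = (63/250)/(127/250) = 63/127

63/127


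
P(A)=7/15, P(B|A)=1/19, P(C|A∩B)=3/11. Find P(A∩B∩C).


P(A∩B∩C) = P(A) * P(B|A) * P(C|A∩B)
= 7/15 * 1/19 * 3/11
= 7/285 * 3/11 = 7/1045

7/1045


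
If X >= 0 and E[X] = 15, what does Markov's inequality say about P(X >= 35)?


Markov: P(X >= a) <= E[X]/a
P(X >= 35) <= 15/35 = 3/7

3/7


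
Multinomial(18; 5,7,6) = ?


18! = 6402373705728000
Denominator: 5!=120 * 7!=5040 * 6!=720
Coefficient = 6402373705728000 / 435456000 = 14702688

14702688


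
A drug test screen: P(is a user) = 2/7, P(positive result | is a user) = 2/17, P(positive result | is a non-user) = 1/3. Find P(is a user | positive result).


P(A) = P(A|B)P(B) + P(A|B')P(B') = 2/17*2/7 + 1/3*5/7 = 97/357
P(B|A) = P(A|B)P(B)/P(A) = (4/119)/(97/357) = 12/97

12/97


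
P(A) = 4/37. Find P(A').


P(A') = 1 - P(A) = 1 - 4/37 = 33/37

33/37


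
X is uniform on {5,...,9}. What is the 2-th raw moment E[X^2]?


E[X^2] = (1/5) * sum(x^2 for x=5..9)
= 255/5 = 51

51


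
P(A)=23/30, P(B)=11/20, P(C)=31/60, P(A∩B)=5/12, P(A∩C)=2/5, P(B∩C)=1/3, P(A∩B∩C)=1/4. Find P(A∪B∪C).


P(A∪B∪C) = P(A)+P(B)+P(C) - P(AB)-P(AC)-P(BC) + P(ABC)
= 23/30+11/20+31/60 - 5/12-2/5-1/3 + 1/4
= 14/15

14/15


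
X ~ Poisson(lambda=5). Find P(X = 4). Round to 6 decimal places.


P(X=4) = e^(-5) * 5^4 / 4!
≈ 0.006737946999 * 625 / 24
≈ 0.175467

0.175467


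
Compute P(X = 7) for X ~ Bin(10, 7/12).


P(X=7) = C(10,7) * p^7 * (1-p)^3
= 120 * 823543/35831808 * 125/1728
= 514714375/2579890176

514714375/2579890176


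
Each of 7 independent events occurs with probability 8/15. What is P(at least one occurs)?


P(at least one) = 1 - P(none)
P(none) = (1 - 8/15)^7 = (7/15)^7 = 823543/170859375
P(at least one) = 1 - 823543/170859375 = 170035832/170859375

170035832/170859375


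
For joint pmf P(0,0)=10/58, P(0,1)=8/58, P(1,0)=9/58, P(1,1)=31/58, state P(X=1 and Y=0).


Read from table: P(X=1, Y=0) = 9/58

9/58


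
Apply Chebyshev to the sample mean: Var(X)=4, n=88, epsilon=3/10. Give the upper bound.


Var(Xbar) = Var(X)/n = 4/88
Chebyshev: P(|Xbar-mu| >= 3/10) <= Var(Xbar)/(3/10)^2 = (1/22)/(9/100) = 50/99

50/99


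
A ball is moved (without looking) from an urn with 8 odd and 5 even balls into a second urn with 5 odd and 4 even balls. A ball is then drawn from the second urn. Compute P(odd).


P(transfer odd) = 8/13; P(transfer even) = 5/13
If odd transferred: Urn II has 6 odd of 10, so P(odd|odd moved) = 3/5
If even transferred: Urn II has 5 odd of 10, so P(odd|even moved) = 1/2
By total probability: P(odd) = 8/13*3/5 + 5/13*1/2 = 73/130

73/130


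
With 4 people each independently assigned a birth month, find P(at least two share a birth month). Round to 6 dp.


P(all different) = prod((12-i)/12 for i=0..3) = 0.572917
P(at least one match) = 1 - 0.572917 = 0.427083

0.427083


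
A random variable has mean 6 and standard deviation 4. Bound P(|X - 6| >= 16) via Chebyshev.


k = 16/4 = 4
Chebyshev: P(|X-mu| >= k*sigma) <= 1/k^2 = 1/4^2 = 1/16

1/16


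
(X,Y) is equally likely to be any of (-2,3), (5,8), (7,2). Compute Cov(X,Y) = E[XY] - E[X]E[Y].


E[X]=10/3, E[Y]=13/3, E[XY]=16
Cov(X,Y) = E[XY] - E[X]E[Y] = 16 - 10/3*13/3 = 14/9

14/9


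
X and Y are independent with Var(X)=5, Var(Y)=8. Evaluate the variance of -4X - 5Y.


Independence => Cov(X,Y)=0
Var(-4X - 5Y) = (-4)^2*Var(X) + (-5)^2*Var(Y)
= 16*5 + 25*8 = 280

280


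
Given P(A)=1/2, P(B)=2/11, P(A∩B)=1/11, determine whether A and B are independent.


P(A)*P(B) = 1/2*2/11 = 1/11
P(A∩B) = 1/11, which equals P(A)P(B), so independent

Yes, A and B are independent


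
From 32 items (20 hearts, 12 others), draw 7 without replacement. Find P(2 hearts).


P(X=2) = C(20,2)*C(12,5) / C(32,7)
= 190*792 / 3365856
= 150480/3365856 = 1045/23374

1045/23374


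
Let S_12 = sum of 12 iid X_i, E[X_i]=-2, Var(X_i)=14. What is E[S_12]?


E[S_n] = n*E[X_1] = 12*-2 = -24

-24


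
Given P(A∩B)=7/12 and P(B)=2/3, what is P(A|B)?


P(A|B) = P(A∩B)/P(B) = (14/24)/(16/24) = 14/16 = 7/8

7/8


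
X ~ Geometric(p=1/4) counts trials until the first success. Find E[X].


For geometric (trials until first success), E[X] = 1/p = 1/(1/4) = 4

4


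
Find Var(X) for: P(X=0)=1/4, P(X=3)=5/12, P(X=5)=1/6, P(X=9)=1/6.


E[X] = 43/12, E[X^2] = 257/12
Var(X) = E[X^2] - (E[X])^2 = 257/12 - (43/12)^2 = 1235/144

1235/144


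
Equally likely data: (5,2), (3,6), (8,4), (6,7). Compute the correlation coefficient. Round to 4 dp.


Cov(X,Y) = -0.6250, Var(X) = 3.2500, Var(Y) = 3.6875
rho = Cov/(sqrt(VarX)*sqrt(VarY)) = -0.1805

-0.1805


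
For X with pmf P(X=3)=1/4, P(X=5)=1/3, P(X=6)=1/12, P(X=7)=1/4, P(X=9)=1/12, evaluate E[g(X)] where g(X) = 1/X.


E[1/X] = sum(g(x)*P(x))
= 1/3*1/4 + 1/5*1/3 + 1/6*1/12 + 1/7*1/4 + 1/9*1/12
= 1579/7560

1579/7560


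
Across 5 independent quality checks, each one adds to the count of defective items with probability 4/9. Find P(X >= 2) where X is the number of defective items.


P(X>=2) = P(X=2) + P(X=3) + P(X=4) + P(X=5)
= 20000/59049 + 16000/59049 + 6400/59049 + 1024/59049
= 43424/59049

43424/59049


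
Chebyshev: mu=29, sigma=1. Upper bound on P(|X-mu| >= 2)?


k = 2/1 = 2
Chebyshev: P(|X-mu| >= k*sigma) <= 1/k^2 = 1/2^2 = 1/4

1/4


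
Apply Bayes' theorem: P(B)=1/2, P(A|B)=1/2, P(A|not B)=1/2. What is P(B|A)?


P(A) = P(A|B)P(B) + P(A|B')P(B') = 1/2*1/2 + 1/2*1/2 = 1/2
P(B|A) = P(A|B)P(B)/P(A) = (1/4)/(1/2) = 1/2

1/2


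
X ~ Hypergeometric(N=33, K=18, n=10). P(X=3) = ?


P(X=3) = C(18,3)*C(15,7) / C(33,10)
= 816*6435 / 92561040
= 5250960/92561040 = 51/899

51/899


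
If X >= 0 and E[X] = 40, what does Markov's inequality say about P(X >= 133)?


Markov: P(X >= a) <= E[X]/a
P(X >= 133) <= 40/133

40/133


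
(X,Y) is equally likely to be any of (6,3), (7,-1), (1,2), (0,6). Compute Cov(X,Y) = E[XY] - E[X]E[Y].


E[X]=7/2, E[Y]=5/2, E[XY]=13/4
Cov(X,Y) = E[XY] - E[X]E[Y] = 13/4 - 7/2*5/2 = -11/2

-11/2


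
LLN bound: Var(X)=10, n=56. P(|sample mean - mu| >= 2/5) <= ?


Var(Xbar) = Var(X)/n = 10/56
Chebyshev: P(|Xbar-mu| >= 2/5) <= Var(Xbar)/(2/5)^2 = (5/28)/(4/25) = 125/112
Bound exceeds 1, so trivial bound: 1

1


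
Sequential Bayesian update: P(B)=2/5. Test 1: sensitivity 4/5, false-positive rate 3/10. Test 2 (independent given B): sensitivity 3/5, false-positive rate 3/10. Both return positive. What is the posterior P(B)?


After test 1: P(+) = 4/5*2/5 + 3/10*3/5 = 1/2
P(B|+) = (8/25)/(1/2) = 16/25
After test 2 (use post1 as new prior): P(+) = 3/5*16/25 + 3/10*9/25 = 123/250
P(B|+,+) = (48/125)/(123/250) = 32/41

32/41


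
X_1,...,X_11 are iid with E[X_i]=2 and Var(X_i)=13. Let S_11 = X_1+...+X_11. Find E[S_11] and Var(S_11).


E[S_n] = n*mu = 11*2 = 22
Var(S_n) = n*sigma^2 = 11*13 = 143

E[S_11]=22, Var(S_11)=143


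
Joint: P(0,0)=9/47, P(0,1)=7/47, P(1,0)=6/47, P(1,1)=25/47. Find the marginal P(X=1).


P(X=1) = P(1,0)+P(1,1) = 6/47 + 25/47 = 31/47

31/47


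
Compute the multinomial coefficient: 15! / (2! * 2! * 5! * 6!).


15! = 1307674368000
Denominator: 2!=2 * 2!=2 * 5!=120 * 6!=720
Coefficient = 1307674368000 / 345600 = 3783780

3783780


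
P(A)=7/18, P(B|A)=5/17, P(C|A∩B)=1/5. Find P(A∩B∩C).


P(A∩B∩C) = P(A) * P(B|A) * P(C|A∩B)
= 7/18 * 5/17 * 1/5
= 35/306 * 1/5 = 7/306

7/306


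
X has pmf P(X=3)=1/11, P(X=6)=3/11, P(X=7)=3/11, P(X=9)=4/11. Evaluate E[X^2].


E[X^2] = sum(x^2 * P(x))
= 9*1/11 + 36*3/11 + 49*3/11 + 81*4/11
= 588/11

588/11


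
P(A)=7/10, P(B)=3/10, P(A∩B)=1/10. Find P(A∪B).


P(A∪B) = P(A) + P(B) - P(A∩B)
= 7/10 + 3/10 - 1/10 = 9/10

9/10


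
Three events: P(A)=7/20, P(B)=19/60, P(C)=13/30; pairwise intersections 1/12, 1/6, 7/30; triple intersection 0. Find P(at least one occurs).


P(A∪B∪C) = P(A)+P(B)+P(C) - P(AB)-P(AC)-P(BC) + P(ABC)
= 7/20+19/60+13/30 - 1/12-1/6-7/30 + 0
= 37/60

37/60


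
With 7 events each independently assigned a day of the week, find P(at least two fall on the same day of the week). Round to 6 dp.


P(all different) = prod((7-i)/7 for i=0..6) = 0.006120
P(at least one match) = 1 - 0.006120 = 0.993880

0.993880


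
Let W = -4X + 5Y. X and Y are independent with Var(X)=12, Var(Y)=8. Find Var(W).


Independence => Cov(X,Y)=0
Var(-4X + 5Y) = (-4)^2*Var(X) + 5^2*Var(Y)
= 16*12 + 25*8 = 392

392


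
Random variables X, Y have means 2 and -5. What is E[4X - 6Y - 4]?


E[4X - 6Y - 4] = 4*E[X] - 6*E[Y] - 4
= (4)*(2) + (-6)*(-5) + (-4)
= 8 + 30 - 4 = 34

34


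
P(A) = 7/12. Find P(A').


P(A') = 1 - P(A) = 1 - 7/12 = 5/12

5/12


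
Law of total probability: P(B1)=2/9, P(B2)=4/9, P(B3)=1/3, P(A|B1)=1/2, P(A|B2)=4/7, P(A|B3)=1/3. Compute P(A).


P(A) = P(A|B1)P(B1) + P(A|B2)P(B2) + P(A|B3)P(B3)
= 1/2*2/9 + 4/7*4/9 + 1/3*1/3
= 1/9 + 16/63 + 1/9 = 10/21

10/21


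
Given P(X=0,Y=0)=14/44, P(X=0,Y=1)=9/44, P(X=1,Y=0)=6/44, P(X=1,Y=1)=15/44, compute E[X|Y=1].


P(Y=1) = 24/44
E[X|Y=1] = (0*9 + 1*15)/24 = 15/24 = 5/8

5/8


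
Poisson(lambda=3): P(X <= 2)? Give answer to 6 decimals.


P(X<=2) = e^(-3)*3^0/0! + e^(-3)*3^1/1! + e^(-3)*3^2/2!
≈ 0.0497870684 + 0.1493612051 + 0.2240418077
= 0.4231900812
≈ 0.423190

0.423190


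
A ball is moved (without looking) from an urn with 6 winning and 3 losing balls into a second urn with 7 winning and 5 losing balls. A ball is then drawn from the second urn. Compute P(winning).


P(transfer winning) = 6/9 = 2/3; P(transfer losing) = 1/3
If winning transferred: Urn II has 8 winning of 13, so P(winning|winning moved) = 8/13
If losing transferred: Urn II has 7 winning of 13, so P(winning|losing moved) = 7/13
By total probability: P(winning) = 2/3*8/13 + 1/3*7/13 = 23/39

23/39


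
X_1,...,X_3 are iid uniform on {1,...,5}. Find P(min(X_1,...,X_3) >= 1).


P(min >= 1) = P(all X_i >= 1) = (P(X_1 >= 1))^3
= (5/5)^3 = 1^3 = 1

1


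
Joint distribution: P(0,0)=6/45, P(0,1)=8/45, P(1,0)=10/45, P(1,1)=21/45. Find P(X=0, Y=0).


Read from table: P(X=0, Y=0) = 6/45 = 2/15

2/15


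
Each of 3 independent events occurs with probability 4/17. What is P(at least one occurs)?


P(at least one) = 1 - P(none)
P(none) = (1 - 4/17)^3 = (13/17)^3 = 2197/4913
P(at least one) = 1 - 2197/4913 = 2716/4913

2716/4913


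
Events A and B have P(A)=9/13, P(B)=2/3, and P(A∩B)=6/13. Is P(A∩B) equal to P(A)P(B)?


P(A)*P(B) = 9/13*2/3 = 6/13
P(A∩B) = 6/13, which equals P(A)P(B), so independent

Yes, A and B are independent


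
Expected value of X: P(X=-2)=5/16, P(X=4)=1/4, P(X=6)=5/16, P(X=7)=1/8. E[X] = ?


E[X] = sum(x * P(x))
= -2*5/16 + 4*1/4 + 6*5/16 + 7*1/8
= 25/8

25/8


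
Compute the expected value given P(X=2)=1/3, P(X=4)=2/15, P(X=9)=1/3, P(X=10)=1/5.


E[X] = sum(x * P(x))
= 2*1/3 + 4*2/15 + 9*1/3 + 10*1/5
= 31/5

31/5


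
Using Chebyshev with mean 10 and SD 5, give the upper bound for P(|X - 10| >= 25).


k = 25/5 = 5
Chebyshev: P(|X-mu| >= k*sigma) <= 1/k^2 = 1/5^2 = 1/25

1/25


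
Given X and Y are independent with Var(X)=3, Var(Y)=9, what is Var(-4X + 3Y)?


Independence => Cov(X,Y)=0
Var(-4X + 3Y) = (-4)^2*Var(X) + 3^2*Var(Y)
= 16*3 + 9*9 = 129

129


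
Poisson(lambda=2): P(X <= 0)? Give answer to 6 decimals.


P(X<=0) = e^(-2)*2^0/0!
≈ 0.1353352832
≈ 0.135335

0.135335


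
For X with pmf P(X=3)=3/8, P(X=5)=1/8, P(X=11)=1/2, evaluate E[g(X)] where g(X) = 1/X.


E[1/X] = sum(g(x)*P(x))
= 1/3*3/8 + 1/5*1/8 + 1/11*1/2
= 43/220

43/220


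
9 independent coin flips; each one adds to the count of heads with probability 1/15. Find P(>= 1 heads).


P(at least one) = 1 - P(none)
P(none) = (1 - 1/15)^9 = (14/15)^9 = 20661046784/38443359375
P(at least one) = 1 - 20661046784/38443359375 = 17782312591/38443359375

17782312591/38443359375


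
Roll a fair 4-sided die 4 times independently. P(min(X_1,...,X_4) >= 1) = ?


P(min >= 1) = P(all X_i >= 1) = (P(X_1 >= 1))^4
= (4/4)^4 = 1^4 = 1

1


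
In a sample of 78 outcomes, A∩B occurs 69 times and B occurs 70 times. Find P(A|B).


P(A|B) = P(A∩B)/P(B) = (69/78)/(70/78) = 69/70

69/70


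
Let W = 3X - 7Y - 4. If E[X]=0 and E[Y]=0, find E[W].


E[3X - 7Y - 4] = 3*E[X] - 7*E[Y] - 4
= (3)*(0) + (-7)*(0) + (-4)
= 0 + 0 - 4 = -4

-4


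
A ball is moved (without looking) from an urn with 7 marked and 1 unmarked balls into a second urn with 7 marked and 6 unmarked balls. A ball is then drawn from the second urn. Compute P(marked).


P(transfer marked) = 7/8; P(transfer unmarked) = 1/8
If marked transferred: Urn II has 8 marked of 14, so P(marked|marked moved) = 4/7
If unmarked transferred: Urn II has 7 marked of 14, so P(marked|unmarked moved) = 1/2
By total probability: P(marked) = 7/8*4/7 + 1/8*1/2 = 9/16

9/16


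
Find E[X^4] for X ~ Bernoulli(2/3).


For Bernoulli: X in {0,1}
E[X^4] = 0^4*(1-2/3) + 1^4*2/3 = 2/3

2/3


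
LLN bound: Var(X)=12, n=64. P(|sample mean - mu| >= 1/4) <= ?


Var(Xbar) = Var(X)/n = 12/64
Chebyshev: P(|Xbar-mu| >= 1/4) <= Var(Xbar)/(1/4)^2 = (3/16)/(1/16) = 3
Bound exceeds 1, so trivial bound: 1

1


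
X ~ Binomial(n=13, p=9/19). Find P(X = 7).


P(X=7) = C(13,7) * p^7 * (1-p)^6
= 1716 * 4782969/893871739 * 1000000/47045881
= 8207574804000000/42052983462257059

8207574804000000/42052983462257059


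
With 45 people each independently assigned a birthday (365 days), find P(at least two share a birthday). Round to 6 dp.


P(all different) = prod((365-i)/365 for i=0..44) = 0.059024
P(at least one match) = 1 - 0.059024 = 0.940976

0.940976


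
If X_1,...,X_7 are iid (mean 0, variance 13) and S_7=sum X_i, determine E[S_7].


E[S_n] = n*E[X_1] = 7*0 = 0

0


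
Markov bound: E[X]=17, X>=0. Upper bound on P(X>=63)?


Markov: P(X >= a) <= E[X]/a
P(X >= 63) <= 17/63

17/63


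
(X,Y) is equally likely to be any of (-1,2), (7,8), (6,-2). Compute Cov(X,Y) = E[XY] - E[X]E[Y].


E[X]=4, E[Y]=8/3, E[XY]=14
Cov(X,Y) = E[XY] - E[X]E[Y] = 14 - 4*8/3 = 10/3

10/3


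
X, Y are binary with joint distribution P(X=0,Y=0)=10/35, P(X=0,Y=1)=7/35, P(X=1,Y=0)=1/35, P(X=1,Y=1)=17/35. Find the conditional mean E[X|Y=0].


P(Y=0) = 11/35
E[X|Y=0] = (0*10 + 1*1)/11 = 1/11

1/11


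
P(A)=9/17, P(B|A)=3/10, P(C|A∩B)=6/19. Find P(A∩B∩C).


P(A∩B∩C) = P(A) * P(B|A) * P(C|A∩B)
= 9/17 * 3/10 * 6/19
= 27/170 * 6/19 = 81/1615

81/1615


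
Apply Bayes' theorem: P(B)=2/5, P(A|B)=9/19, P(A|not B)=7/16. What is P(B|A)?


P(A) = P(A|B)P(B) + P(A|B')P(B') = 9/19*2/5 + 7/16*3/5 = 687/1520
P(B|A) = P(A|B)P(B)/P(A) = (18/95)/(687/1520) = 96/229

96/229


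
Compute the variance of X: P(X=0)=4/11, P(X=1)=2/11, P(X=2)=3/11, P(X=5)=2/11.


E[X] = 18/11, E[X^2] = 64/11
Var(X) = E[X^2] - (E[X])^2 = 64/11 - (18/11)^2 = 380/121

380/121


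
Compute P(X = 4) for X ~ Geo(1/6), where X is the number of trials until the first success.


P(X=4) = (1-p)^3 * p = (5/6)^3 * 1/6
= 125/216 * 1/6 = 125/1296

125/1296


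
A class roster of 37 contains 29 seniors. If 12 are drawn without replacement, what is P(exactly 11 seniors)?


P(X=11) = C(29,11)*C(8,1) / C(37,12)
= 34597290*8 / 1852482996
= 276778320/1852482996 = 8740/58497

8740/58497


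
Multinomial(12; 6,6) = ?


12! = 479001600
Denominator: 6!=720 * 6!=720
Coefficient = 479001600 / 518400 = 924

924


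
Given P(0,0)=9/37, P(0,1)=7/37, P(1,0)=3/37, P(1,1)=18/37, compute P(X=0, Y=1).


Read from table: P(X=0, Y=1) = 7/37

7/37


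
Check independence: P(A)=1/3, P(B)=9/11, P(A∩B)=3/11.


P(A)*P(B) = 1/3*9/11 = 3/11
P(A∩B) = 3/11, which equals P(A)P(B), so independent

Yes, A and B are independent


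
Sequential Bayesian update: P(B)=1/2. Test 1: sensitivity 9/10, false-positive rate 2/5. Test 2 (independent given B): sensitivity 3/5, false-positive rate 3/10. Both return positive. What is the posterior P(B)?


After test 1: P(+) = 9/10*1/2 + 2/5*1/2 = 13/20
P(B|+) = (9/20)/(13/20) = 9/13
After test 2 (use post1 as new prior): P(+) = 3/5*9/13 + 3/10*4/13 = 33/65
P(B|+,+) = (27/65)/(33/65) = 9/11

9/11


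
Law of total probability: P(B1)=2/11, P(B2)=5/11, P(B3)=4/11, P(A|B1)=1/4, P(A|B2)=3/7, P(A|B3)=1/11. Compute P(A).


P(A) = P(A|B1)P(B1) + P(A|B2)P(B2) + P(A|B3)P(B3)
= 1/4*2/11 + 3/7*5/11 + 1/11*4/11
= 1/22 + 15/77 + 4/121 = 463/1694

463/1694


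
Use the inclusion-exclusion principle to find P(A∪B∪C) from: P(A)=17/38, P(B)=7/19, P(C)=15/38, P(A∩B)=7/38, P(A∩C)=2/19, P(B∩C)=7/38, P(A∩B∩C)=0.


P(A∪B∪C) = P(A)+P(B)+P(C) - P(AB)-P(AC)-P(BC) + P(ABC)
= 17/38+7/19+15/38 - 7/38-2/19-7/38 + 0
= 14/19

14/19


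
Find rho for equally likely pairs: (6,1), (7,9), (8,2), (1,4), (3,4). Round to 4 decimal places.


Cov(X,Y) = 0.2000, Var(X) = 6.8000, Var(Y) = 7.6000
rho = Cov/(sqrt(VarX)*sqrt(VarY)) = 0.0278

0.0278


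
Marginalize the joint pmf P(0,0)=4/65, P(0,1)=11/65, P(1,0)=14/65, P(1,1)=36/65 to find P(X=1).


P(X=1) = P(1,0)+P(1,1) = 14/65 + 36/65 = 50/65 = 10/13

10/13


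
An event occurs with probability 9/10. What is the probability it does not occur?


P(A') = 1 - P(A) = 1 - 9/10 = 1/10

1/10


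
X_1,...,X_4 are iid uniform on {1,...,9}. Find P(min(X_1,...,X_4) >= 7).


P(min >= 7) = P(all X_i >= 7) = (P(X_1 >= 7))^4
= (3/9)^4 = (1/3)^4 = 1/81

1/81


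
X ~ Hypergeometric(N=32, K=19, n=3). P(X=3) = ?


P(X=3) = C(19,3)*C(13,0) / C(32,3)
= 969*1 / 4960
= 969/4960

969/4960


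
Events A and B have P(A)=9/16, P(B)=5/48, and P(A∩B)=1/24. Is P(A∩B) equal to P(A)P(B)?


P(A)*P(B) = 9/16*5/48 = 15/256
P(A∩B) = 1/24 != 15/256, so not independent

No, A and B are not independent


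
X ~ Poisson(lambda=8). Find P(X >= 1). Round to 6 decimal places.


P(X>=1) = 1 - P(X<=0) = 1 - (e^(-8)*8^0/0!)
≈ 1 - 0.0003354626 = 0.9996645374
≈ 0.999665

0.999665


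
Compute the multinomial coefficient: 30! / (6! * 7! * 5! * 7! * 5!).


30! = 265252859812191058636308480000000
Denominator: 6!=720 * 7!=5040 * 5!=120 * 7!=5040 * 5!=120
Coefficient = 265252859812191058636308480000000 / 263363788800000 = 1007172857820729600

1007172857820729600


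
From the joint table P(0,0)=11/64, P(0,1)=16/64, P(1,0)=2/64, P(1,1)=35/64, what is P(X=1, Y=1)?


Read from table: P(X=1, Y=1) = 35/64

35/64


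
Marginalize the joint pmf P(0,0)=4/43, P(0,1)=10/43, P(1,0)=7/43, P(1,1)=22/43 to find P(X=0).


P(X=0) = P(0,0)+P(0,1) = 4/43 + 10/43 = 14/43

14/43


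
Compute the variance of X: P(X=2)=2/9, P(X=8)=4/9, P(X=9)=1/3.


E[X] = 7, E[X^2] = 169/3
Var(X) = E[X^2] - (E[X])^2 = 169/3 - (7)^2 = 22/3

22/3


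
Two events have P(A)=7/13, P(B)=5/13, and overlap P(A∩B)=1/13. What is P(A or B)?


P(A∪B) = P(A) + P(B) - P(A∩B)
= 7/13 + 5/13 - 1/13 = 11/13

11/13


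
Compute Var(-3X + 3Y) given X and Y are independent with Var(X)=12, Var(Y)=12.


Independence => Cov(X,Y)=0
Var(-3X + 3Y) = (-3)^2*Var(X) + 3^2*Var(Y)
= 9*12 + 9*12 = 216

216


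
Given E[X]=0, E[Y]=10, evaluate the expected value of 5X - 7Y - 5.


E[5X - 7Y - 5] = 5*E[X] - 7*E[Y] - 5
= (5)*(0) + (-7)*(10) + (-5)
= 0 - 70 - 5 = -75

-75


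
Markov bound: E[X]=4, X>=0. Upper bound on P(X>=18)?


Markov: P(X >= a) <= E[X]/a
P(X >= 18) <= 4/18 = 2/9

2/9


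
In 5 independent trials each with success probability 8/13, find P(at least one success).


P(at least one) = 1 - P(none)
P(none) = (1 - 8/13)^5 = (5/13)^5 = 3125/371293
P(at least one) = 1 - 3125/371293 = 368168/371293

368168/371293


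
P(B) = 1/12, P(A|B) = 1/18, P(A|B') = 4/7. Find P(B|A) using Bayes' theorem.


P(A) = P(A|B)P(B) + P(A|B')P(B') = 1/18*1/12 + 4/7*11/12 = 799/1512
P(B|A) = P(A|B)P(B)/P(A) = (1/216)/(799/1512) = 7/799

7/799


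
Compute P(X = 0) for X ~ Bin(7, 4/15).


P(X=0) = C(7,0) * p^0 * (1-p)^7
= 1 * 1 * 19487171/170859375
= 19487171/170859375

19487171/170859375


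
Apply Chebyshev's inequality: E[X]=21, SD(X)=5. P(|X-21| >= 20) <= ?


k = 20/5 = 4
Chebyshev: P(|X-mu| >= k*sigma) <= 1/k^2 = 1/4^2 = 1/16

1/16


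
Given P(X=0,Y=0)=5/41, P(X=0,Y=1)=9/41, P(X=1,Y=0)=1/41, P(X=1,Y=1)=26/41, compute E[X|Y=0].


P(Y=0) = 6/41
E[X|Y=0] = (0*5 + 1*1)/6 = 1/6

1/6


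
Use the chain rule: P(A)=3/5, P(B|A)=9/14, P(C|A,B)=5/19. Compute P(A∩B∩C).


P(A∩B∩C) = P(A) * P(B|A) * P(C|A∩B)
= 3/5 * 9/14 * 5/19
= 27/70 * 5/19 = 27/266

27/266


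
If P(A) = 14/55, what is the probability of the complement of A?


P(A') = 1 - P(A) = 1 - 14/55 = 41/55

41/55


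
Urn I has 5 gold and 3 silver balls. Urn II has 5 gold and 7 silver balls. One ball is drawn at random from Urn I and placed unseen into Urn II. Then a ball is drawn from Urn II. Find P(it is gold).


P(transfer gold) = 5/8; P(transfer silver) = 3/8
If gold transferred: Urn II has 6 gold of 13, so P(gold|gold moved) = 6/13
If silver transferred: Urn II has 5 gold of 13, so P(gold|silver moved) = 5/13
By total probability: P(gold) = 5/8*6/13 + 3/8*5/13 = 45/104

45/104


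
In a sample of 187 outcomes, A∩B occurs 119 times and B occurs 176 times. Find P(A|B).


P(A|B) = P(A∩B)/P(B) = (119/187)/(176/187) = 119/176

119/176


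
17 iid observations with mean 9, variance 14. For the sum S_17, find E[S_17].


E[S_n] = n*E[X_1] = 17*9 = 153

153


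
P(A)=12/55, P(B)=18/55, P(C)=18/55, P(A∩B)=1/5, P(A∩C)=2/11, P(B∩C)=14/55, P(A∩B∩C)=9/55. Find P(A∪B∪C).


P(A∪B∪C) = P(A)+P(B)+P(C) - P(AB)-P(AC)-P(BC) + P(ABC)
= 12/55+18/55+18/55 - 1/5-2/11-14/55 + 9/55
= 2/5

2/5


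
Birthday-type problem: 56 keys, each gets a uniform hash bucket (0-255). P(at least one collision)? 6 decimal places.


P(all different) = prod((256-i)/256 for i=0..55) = 0.001496
P(at least one match) = 1 - 0.001496 = 0.998504

0.998504


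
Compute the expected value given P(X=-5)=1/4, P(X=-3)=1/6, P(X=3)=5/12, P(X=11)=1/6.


E[X] = sum(x * P(x))
= -5*1/4 - 3*1/6 + 3*5/12 + 11*1/6
= 4/3

4/3


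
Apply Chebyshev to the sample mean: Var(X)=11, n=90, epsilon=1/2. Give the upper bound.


Var(Xbar) = Var(X)/n = 11/90
Chebyshev: P(|Xbar-mu| >= 1/2) <= Var(Xbar)/(1/2)^2 = (11/90)/(1/4) = 22/45

22/45


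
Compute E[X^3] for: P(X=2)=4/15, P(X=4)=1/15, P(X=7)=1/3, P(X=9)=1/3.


E[X^3] = sum(x^3 * P(x))
= 8*4/15 + 64*1/15 + 343*1/3 + 729*1/3
= 5456/15

5456/15


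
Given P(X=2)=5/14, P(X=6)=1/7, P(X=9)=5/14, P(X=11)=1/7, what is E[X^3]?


E[X^3] = sum(g(x)*P(x))
= 8*5/14 + 216*1/7 + 729*5/14 + 1331*1/7
= 6779/14

6779/14


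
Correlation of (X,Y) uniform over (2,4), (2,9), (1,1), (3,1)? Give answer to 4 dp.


Cov(X,Y) = 0.0000, Var(X) = 0.5000, Var(Y) = 10.6875
rho = Cov/(sqrt(VarX)*sqrt(VarY)) = 0.0000

0.0000


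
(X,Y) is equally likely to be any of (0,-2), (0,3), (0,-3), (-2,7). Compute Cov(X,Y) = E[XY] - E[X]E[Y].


E[X]=-1/2, E[Y]=5/4, E[XY]=-7/2
Cov(X,Y) = E[XY] - E[X]E[Y] = -7/2 + 1/2*5/4 = -23/8

-23/8


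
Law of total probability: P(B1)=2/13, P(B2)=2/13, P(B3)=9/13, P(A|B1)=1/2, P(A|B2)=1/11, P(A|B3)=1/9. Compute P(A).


P(A) = P(A|B1)P(B1) + P(A|B2)P(B2) + P(A|B3)P(B3)
= 1/2*2/13 + 1/11*2/13 + 1/9*9/13
= 1/13 + 2/143 + 1/13 = 24/143

24/143


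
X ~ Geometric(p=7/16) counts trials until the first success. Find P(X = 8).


P(X=8) = (1-p)^7 * p = (9/16)^7 * 7/16
= 4782969/268435456 * 7/16 = 33480783/4294967296

33480783/4294967296


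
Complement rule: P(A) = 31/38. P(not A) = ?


P(A') = 1 - P(A) = 1 - 31/38 = 7/38

7/38


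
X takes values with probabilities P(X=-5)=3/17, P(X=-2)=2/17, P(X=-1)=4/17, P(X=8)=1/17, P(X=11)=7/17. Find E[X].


E[X] = sum(x * P(x))
= -5*3/17 - 2*2/17 - 1*4/17 + 8*1/17 + 11*7/17
= 62/17

62/17


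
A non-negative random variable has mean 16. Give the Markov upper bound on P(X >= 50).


Markov: P(X >= a) <= E[X]/a
P(X >= 50) <= 16/50 = 8/25

8/25


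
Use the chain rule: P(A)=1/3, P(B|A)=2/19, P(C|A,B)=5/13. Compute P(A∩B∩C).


P(A∩B∩C) = P(A) * P(B|A) * P(C|A∩B)
= 1/3 * 2/19 * 5/13
= 2/57 * 5/13 = 10/741

10/741


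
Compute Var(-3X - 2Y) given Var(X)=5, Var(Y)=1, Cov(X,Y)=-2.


Var(-3X - 2Y) = (-3)^2*Var(X) + (-2)^2*Var(Y) + 2*(-3)*(-2)*Cov(X,Y)
= 9*5 + 4*1 + 12*(-2)
= 45 + 4 - 24 = 25

25


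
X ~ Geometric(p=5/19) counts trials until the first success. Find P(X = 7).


P(X=7) = (1-p)^6 * p = (14/19)^6 * 5/19
= 7529536/47045881 * 5/19 = 37647680/893871739

37647680/893871739


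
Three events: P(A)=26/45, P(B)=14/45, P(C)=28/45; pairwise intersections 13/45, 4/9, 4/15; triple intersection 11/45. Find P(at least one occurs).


P(A∪B∪C) = P(A)+P(B)+P(C) - P(AB)-P(AC)-P(BC) + P(ABC)
= 26/45+14/45+28/45 - 13/45-4/9-4/15 + 11/45
= 34/45

34/45


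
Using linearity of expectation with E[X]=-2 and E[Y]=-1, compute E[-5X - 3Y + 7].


E[-5X - 3Y + 7] = -5*E[X] - 3*E[Y] + 7
= (-5)*(-2) + (-3)*(-1) + (7)
= 10 + 3 + 7 = 20

20


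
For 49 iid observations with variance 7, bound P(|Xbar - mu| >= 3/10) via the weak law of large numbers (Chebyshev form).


Var(Xbar) = Var(X)/n = 7/49
Chebyshev: P(|Xbar-mu| >= 3/10) <= Var(Xbar)/(3/10)^2 = (1/7)/(9/100) = 100/63
Bound exceeds 1, so trivial bound: 1

1


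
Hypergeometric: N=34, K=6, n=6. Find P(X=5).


P(X=5) = C(6,5)*C(28,1) / C(34,6)
= 6*28 / 1344904
= 168/1344904 = 21/168113

21/168113


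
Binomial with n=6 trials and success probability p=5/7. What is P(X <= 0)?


P(X<=0) = P(X=0)
= 64/117649
= 64/117649

64/117649


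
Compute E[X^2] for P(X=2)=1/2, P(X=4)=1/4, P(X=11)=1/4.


E[X^2] = sum(g(x)*P(x))
= 4*1/2 + 16*1/4 + 121*1/4
= 145/4

145/4


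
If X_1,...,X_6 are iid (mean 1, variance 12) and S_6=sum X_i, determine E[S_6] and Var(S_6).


E[S_n] = n*mu = 6*1 = 6
Var(S_n) = n*sigma^2 = 6*12 = 72

E[S_6]=6, Var(S_6)=72


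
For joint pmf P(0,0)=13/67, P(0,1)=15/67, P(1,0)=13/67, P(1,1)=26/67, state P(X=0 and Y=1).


Read from table: P(X=0, Y=1) = 15/67

15/67


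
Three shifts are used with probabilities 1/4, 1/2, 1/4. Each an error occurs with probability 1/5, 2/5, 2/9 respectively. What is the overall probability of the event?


P(A) = P(A|B1)P(B1) + P(A|B2)P(B2) + P(A|B3)P(B3)
= 1/5*1/4 + 2/5*1/2 + 2/9*1/4
= 1/20 + 1/5 + 1/18 = 11/36

11/36


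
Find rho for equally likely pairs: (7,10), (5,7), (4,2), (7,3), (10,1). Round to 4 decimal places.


Cov(X,Y) = -1.5600, Var(X) = 4.2400, Var(Y) = 11.4400
rho = Cov/(sqrt(VarX)*sqrt(VarY)) = -0.2240

-0.2240


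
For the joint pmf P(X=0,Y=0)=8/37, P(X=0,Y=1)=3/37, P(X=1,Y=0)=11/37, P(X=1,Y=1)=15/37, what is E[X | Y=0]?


P(Y=0) = 19/37
E[X|Y=0] = (0*8 + 1*11)/19 = 11/19

11/19


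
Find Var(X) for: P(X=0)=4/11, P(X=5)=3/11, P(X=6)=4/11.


E[X] = 39/11, E[X^2] = 219/11
Var(X) = E[X^2] - (E[X])^2 = 219/11 - (39/11)^2 = 888/121

888/121


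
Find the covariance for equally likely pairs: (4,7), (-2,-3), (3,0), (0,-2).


E[X]=5/4, E[Y]=1/2, E[XY]=17/2
Cov(X,Y) = E[XY] - E[X]E[Y] = 17/2 - 5/4*1/2 = 63/8

63/8


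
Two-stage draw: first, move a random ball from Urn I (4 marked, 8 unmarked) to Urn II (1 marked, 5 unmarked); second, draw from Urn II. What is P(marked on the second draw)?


P(transfer marked) = 4/12 = 1/3; P(transfer unmarked) = 2/3
If marked transferred: Urn II has 2 marked of 7, so P(marked|marked moved) = 2/7
If unmarked transferred: Urn II has 1 marked of 7, so P(marked|unmarked moved) = 1/7
By total probability: P(marked) = 1/3*2/7 + 2/3*1/7 = 4/21

4/21


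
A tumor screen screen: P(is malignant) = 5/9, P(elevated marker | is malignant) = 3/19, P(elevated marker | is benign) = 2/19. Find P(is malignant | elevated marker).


P(A) = P(A|B)P(B) + P(A|B')P(B') = 3/19*5/9 + 2/19*4/9 = 23/171
P(B|A) = P(A|B)P(B)/P(A) = (5/57)/(23/171) = 15/23

15/23


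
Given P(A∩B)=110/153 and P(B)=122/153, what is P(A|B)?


P(A|B) = P(A∩B)/P(B) = (110/153)/(122/153) = 110/122 = 55/61

55/61


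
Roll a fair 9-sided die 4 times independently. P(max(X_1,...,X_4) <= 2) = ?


P(max <= 2) = P(all X_i <= 2) = (P(X_1 <= 2))^4
= (2/9)^4 = 16/6561

16/6561


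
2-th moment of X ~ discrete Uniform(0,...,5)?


E[X^2] = (1/6) * sum(x^2 for x=0..5)
= 55/6

55/6


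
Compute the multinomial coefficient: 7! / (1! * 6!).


7! = 5040
Denominator: 1!=1 * 6!=720
Coefficient = 5040 / 720 = 7

7


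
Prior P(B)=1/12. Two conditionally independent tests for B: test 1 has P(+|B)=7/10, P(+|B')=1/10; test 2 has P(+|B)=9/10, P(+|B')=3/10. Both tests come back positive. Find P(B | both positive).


After test 1: P(+) = 7/10*1/12 + 1/10*11/12 = 3/20
P(B|+) = (7/120)/(3/20) = 7/18
After test 2 (use post1 as new prior): P(+) = 9/10*7/18 + 3/10*11/18 = 8/15
P(B|+,+) = (7/20)/(8/15) = 21/32

21/32


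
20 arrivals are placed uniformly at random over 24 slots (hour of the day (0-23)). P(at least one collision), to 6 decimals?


P(all different) = prod((24-i)/24 for i=0..19) = 0.000006
P(at least one match) = 1 - 0.000006 = 0.999994

0.999994


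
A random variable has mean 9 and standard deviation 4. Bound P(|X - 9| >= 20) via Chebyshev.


k = 20/4 = 5
Chebyshev: P(|X-mu| >= k*sigma) <= 1/k^2 = 1/5^2 = 1/25

1/25


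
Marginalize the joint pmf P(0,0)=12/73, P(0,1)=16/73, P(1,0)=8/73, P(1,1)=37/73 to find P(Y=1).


P(Y=1) = P(0,1)+P(1,1) = 16/73 + 37/73 = 53/73

53/73


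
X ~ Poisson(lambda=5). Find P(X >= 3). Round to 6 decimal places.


P(X>=3) = 1 - P(X<=2) = 1 - (e^(-5)*5^0/0! + e^(-5)*5^1/1! + e^(-5)*5^2/2!)
≈ 1 - (0.0067379470 + 0.0336897350 + 0.0842243375)
= 1 - 0.1246520195 = 0.8753479805
≈ 0.875348

0.875348


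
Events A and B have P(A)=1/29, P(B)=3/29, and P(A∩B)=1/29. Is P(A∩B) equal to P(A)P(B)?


P(A)*P(B) = 1/29*3/29 = 3/841
P(A∩B) = 1/29 != 3/841, so not independent

No, A and B are not independent


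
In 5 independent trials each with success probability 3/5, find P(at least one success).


P(at least one) = 1 - P(none)
P(none) = (1 - 3/5)^5 = (2/5)^5 = 32/3125
P(at least one) = 1 - 32/3125 = 3093/3125

3093/3125


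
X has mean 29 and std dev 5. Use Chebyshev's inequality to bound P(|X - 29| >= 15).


k = 15/5 = 3
Chebyshev: P(|X-mu| >= k*sigma) <= 1/k^2 = 1/3^2 = 1/9

1/9


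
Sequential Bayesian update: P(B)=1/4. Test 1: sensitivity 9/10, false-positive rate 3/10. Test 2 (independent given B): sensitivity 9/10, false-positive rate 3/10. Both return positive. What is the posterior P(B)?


After test 1: P(+) = 9/10*1/4 + 3/10*3/4 = 9/20
P(B|+) = (9/40)/(9/20) = 1/2
After test 2 (use post1 as new prior): P(+) = 9/10*1/2 + 3/10*1/2 = 3/5
P(B|+,+) = (9/20)/(3/5) = 3/4

3/4


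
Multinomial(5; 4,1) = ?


5! = 120
Denominator: 4!=24 * 1!=1
Coefficient = 120 / 24 = 5

5


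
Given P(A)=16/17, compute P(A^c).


P(A') = 1 - P(A) = 1 - 16/17 = 1/17

1/17


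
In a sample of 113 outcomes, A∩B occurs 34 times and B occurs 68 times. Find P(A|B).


P(A|B) = P(A∩B)/P(B) = (34/113)/(68/113) = 34/68 = 1/2

1/2


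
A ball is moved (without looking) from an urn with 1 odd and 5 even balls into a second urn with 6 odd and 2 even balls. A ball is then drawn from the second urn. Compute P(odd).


P(transfer odd) = 1/6; P(transfer even) = 5/6
If odd transferred: Urn II has 7 odd of 9, so P(odd|odd moved) = 7/9
If even transferred: Urn II has 6 odd of 9, so P(odd|even moved) = 2/3
By total probability: P(odd) = 1/6*7/9 + 5/6*2/3 = 37/54

37/54


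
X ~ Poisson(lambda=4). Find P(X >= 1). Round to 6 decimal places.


P(X>=1) = 1 - P(X<=0) = 1 - (e^(-4)*4^0/0!)
≈ 1 - 0.0183156389 = 0.9816843611
≈ 0.981684

0.981684


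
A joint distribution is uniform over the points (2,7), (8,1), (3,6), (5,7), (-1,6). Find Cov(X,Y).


E[X]=17/5, E[Y]=27/5, E[XY]=69/5
Cov(X,Y) = E[XY] - E[X]E[Y] = 69/5 - 17/5*27/5 = -114/25

-114/25


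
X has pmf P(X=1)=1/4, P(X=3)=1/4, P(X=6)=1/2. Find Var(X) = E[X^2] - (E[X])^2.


E[X] = 4, E[X^2] = 41/2
Var(X) = E[X^2] - (E[X])^2 = 41/2 - (4)^2 = 9/2

9/2


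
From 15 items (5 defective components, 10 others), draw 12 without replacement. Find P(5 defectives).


P(X=5) = C(5,5)*C(10,7) / C(15,12)
= 1*120 / 455
= 120/455 = 24/91

24/91


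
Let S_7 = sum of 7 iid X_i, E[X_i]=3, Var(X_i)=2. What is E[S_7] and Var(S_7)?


E[S_n] = n*mu = 7*3 = 21
Var(S_n) = n*sigma^2 = 7*2 = 14

E[S_7]=21, Var(S_7)=14


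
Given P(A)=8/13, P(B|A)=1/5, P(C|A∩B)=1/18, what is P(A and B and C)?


P(A∩B∩C) = P(A) * P(B|A) * P(C|A∩B)
= 8/13 * 1/5 * 1/18
= 8/65 * 1/18 = 4/585

4/585


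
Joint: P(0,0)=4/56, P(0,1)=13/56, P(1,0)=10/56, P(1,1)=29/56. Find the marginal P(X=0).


P(X=0) = P(0,0)+P(0,1) = 4/56 + 13/56 = 17/56

17/56


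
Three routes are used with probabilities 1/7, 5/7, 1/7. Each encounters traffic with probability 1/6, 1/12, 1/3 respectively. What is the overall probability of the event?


P(A) = P(A|B1)P(B1) + P(A|B2)P(B2) + P(A|B3)P(B3)
= 1/6*1/7 + 1/12*5/7 + 1/3*1/7
= 1/42 + 5/84 + 1/21 = 11/84

11/84


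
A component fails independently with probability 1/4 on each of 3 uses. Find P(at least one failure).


P(at least one) = 1 - P(none)
P(none) = (1 - 1/4)^3 = (3/4)^3 = 27/64
P(at least one) = 1 - 27/64 = 37/64

37/64


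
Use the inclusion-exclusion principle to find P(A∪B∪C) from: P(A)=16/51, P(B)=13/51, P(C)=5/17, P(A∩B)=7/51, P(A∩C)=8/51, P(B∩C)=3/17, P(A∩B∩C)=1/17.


P(A∪B∪C) = P(A)+P(B)+P(C) - P(AB)-P(AC)-P(BC) + P(ABC)
= 16/51+13/51+5/17 - 7/51-8/51-3/17 + 1/17
= 23/51

23/51


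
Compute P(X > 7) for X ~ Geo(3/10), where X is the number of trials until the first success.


P(X > 7) = P(first 7 trials all fail) = (1-p)^7 = (7/10)^7 = 823543/10000000

823543/10000000


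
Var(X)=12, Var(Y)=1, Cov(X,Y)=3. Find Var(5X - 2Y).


Var(5X - 2Y) = 5^2*Var(X) + (-2)^2*Var(Y) + 2*5*(-2)*Cov(X,Y)
= 25*12 + 4*1 - 20*3
= 300 + 4 - 60 = 244

244


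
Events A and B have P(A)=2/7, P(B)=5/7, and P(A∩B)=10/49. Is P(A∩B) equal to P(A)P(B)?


P(A)*P(B) = 2/7*5/7 = 10/49
P(A∩B) = 10/49, which equals P(A)P(B), so independent

Yes, A and B are independent


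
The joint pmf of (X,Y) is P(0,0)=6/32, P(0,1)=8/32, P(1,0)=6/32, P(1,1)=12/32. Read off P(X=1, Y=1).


Read from table: P(X=1, Y=1) = 12/32 = 3/8

3/8


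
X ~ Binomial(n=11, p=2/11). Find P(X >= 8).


P(X>=8) = P(X=8) + P(X=9) + P(X=10) + P(X=11)
= 2799360/25937424601 + 207360/25937424601 + 9216/25937424601 + 2048/285311670611
= 33177344/285311670611

33177344/285311670611


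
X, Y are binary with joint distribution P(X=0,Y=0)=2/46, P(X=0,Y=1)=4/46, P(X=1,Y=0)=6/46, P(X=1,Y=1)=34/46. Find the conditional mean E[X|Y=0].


P(Y=0) = 8/46
E[X|Y=0] = (0*2 + 1*6)/8 = 6/8 = 3/4

3/4


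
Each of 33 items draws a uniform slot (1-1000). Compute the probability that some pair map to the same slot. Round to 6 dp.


P(all different) = prod((1000-i)/1000 for i=0..32) = 0.586364
P(at least one match) = 1 - 0.586364 = 0.413636

0.413636


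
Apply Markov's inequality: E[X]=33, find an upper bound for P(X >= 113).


Markov: P(X >= a) <= E[X]/a
P(X >= 113) <= 33/113

33/113


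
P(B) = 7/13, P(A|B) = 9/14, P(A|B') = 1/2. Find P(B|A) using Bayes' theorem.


P(A) = P(A|B)P(B) + P(A|B')P(B') = 9/14*7/13 + 1/2*6/13 = 15/26
P(B|A) = P(A|B)P(B)/P(A) = (9/26)/(15/26) = 3/5

3/5


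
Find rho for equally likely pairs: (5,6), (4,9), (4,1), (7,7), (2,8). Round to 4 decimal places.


Cov(X,Y) = -0.2800, Var(X) = 2.6400, Var(Y) = 7.7600
rho = Cov/(sqrt(VarX)*sqrt(VarY)) = -0.0619

-0.0619


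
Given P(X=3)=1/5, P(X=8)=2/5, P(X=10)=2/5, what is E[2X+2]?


E[2X+2] = sum(g(x)*P(x))
= 8*1/5 + 18*2/5 + 22*2/5
= 88/5

88/5


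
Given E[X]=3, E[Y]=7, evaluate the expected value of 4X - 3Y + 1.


E[4X - 3Y + 1] = 4*E[X] - 3*E[Y] + 1
= (4)*(3) + (-3)*(7) + (1)
= 12 - 21 + 1 = -8

-8


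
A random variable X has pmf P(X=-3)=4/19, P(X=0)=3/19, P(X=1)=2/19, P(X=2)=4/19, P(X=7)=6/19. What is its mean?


E[X] = sum(x * P(x))
= -3*4/19 + 0*3/19 + 1*2/19 + 2*4/19 + 7*6/19
= 40/19

40/19


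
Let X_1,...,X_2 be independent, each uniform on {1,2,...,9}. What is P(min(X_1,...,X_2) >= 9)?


P(min >= 9) = P(all X_i >= 9) = (P(X_1 >= 9))^2
= (1/9)^2 = 1/81

1/81


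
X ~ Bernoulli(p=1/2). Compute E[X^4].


For Bernoulli: X in {0,1}
E[X^4] = 0^4*(1-1/2) + 1^4*1/2 = 1/2

1/2


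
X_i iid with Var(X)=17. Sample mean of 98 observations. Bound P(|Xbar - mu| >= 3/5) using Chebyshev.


Var(Xbar) = Var(X)/n = 17/98
Chebyshev: P(|Xbar-mu| >= 3/5) <= Var(Xbar)/(3/5)^2 = (17/98)/(9/25) = 425/882

425/882


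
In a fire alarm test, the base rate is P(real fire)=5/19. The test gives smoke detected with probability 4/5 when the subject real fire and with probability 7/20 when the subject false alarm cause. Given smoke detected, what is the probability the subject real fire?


P(A) = P(A|B)P(B) + P(A|B')P(B') = 4/5*5/19 + 7/20*14/19 = 89/190
P(B|A) = P(A|B)P(B)/P(A) = (4/19)/(89/190) = 40/89

40/89


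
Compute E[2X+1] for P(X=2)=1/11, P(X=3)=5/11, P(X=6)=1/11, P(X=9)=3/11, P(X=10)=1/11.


E[2X+1] = sum(g(x)*P(x))
= 5*1/11 + 7*5/11 + 13*1/11 + 19*3/11 + 21*1/11
= 131/11

131/11


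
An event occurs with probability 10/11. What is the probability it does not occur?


P(A') = 1 - P(A) = 1 - 10/11 = 1/11

1/11
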